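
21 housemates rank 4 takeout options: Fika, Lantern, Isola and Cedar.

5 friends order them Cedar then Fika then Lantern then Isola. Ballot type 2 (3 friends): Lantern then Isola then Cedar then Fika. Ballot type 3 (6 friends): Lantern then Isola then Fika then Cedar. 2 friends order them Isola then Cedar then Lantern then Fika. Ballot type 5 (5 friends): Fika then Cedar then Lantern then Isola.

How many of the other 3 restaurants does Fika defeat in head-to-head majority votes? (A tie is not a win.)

Fika against each rival (21 friends):
Fika vs Lantern: Fika preferred on 5+5 = 10 ballots; Lantern wins 11–10.
Fika vs Isola: Isola wins 11–10.
Fika vs Cedar: Fika is ranked higher on 6+5 = 11 ballots, Cedar on 10. Fika wins 11–10.
Fika beats Cedar; loses to Lantern, Isola — 1 pairwise win.

1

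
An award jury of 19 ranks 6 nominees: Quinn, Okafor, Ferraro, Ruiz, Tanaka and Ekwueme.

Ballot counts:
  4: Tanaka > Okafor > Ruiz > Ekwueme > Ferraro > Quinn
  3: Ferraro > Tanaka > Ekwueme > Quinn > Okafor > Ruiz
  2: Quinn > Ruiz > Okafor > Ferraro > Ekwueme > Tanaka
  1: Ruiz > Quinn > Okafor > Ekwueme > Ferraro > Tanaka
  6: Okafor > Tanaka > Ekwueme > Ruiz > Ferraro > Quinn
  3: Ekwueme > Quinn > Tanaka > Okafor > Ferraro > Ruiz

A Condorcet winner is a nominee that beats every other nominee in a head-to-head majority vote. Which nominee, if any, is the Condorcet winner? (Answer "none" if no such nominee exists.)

Tanaka

Head-to-head results (19 jurors):
Quinn vs Okafor: Quinn is ranked higher on 3+2+1+3 = 9 ballots, Okafor on 10. Okafor wins 10–9.
Quinn vs Ferraro: Quinn is ranked higher on 2+1+3 = 6 ballots, Ferraro on 13. Ferraro wins 13–6.
Quinn vs Ruiz: 3+2+3 = 8 for Quinn, 11 for Ruiz — Ruiz by 11–8.
Quinn vs Tanaka: 2+1+3 = 6 for Quinn, 13 for Tanaka — Tanaka by 13–6.
Quinn vs Ekwueme: 2+1 = 3 for Quinn, 16 for Ekwueme — Ekwueme by 16–3.
Okafor vs Ferraro: 16 to 3, Okafor.
Okafor vs Ruiz: 16 to 3, Okafor.
Okafor vs Tanaka: 2+1+6 = 9 for Okafor, 10 for Tanaka — Tanaka by 10–9.
Okafor vs Ekwueme: 13 to 6, Okafor.
Ferraro vs Ruiz: Ferraro preferred on 3+3 = 6 ballots; Ruiz wins 13–6.
Ferraro vs Tanaka: 6 to 13, Tanaka.
Ferraro vs Ekwueme: Ferraro is ranked higher on 3+2 = 5 ballots, Ekwueme on 14. Ekwueme wins 14–5.
Ruiz vs Tanaka: Ruiz is ranked higher on 2+1 = 3 ballots, Tanaka on 16. Tanaka wins 16–3.
Ruiz vs Ekwueme: 7 to 12, Ekwueme.
Tanaka vs Ekwueme: Tanaka is ranked higher on 4+3+6 = 13 ballots, Ekwueme on 6. Tanaka wins 13–6.
Tanaka beats each of Quinn, Okafor, Ferraro, Ruiz, Ekwueme — Tanaka is the Condorcet winner.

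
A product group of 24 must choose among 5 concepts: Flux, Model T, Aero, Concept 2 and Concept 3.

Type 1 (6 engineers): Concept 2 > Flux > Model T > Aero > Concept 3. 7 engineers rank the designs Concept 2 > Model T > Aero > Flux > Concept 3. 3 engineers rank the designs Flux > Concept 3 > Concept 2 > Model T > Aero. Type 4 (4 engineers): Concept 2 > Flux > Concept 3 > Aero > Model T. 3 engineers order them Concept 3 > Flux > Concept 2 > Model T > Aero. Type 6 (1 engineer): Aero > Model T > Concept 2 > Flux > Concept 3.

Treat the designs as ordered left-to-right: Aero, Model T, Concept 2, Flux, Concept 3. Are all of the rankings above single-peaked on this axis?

Axis positions: Aero=1, Model T=2, Concept 2=3, Flux=4, Concept 3=5.
Type 1 (peak Concept 2 at position 3): ranking walks positions 3-4-2-1-5, expanding outward from the peak — single-peaked.
Type 2 (peak Concept 2 at position 3): ranking walks positions 3-2-1-4-5, expanding outward from the peak — single-peaked.
Type 3 (peak Flux at position 4): ranking walks positions 4-5-3-2-1, expanding outward from the peak — single-peaked.
Type 4: ranking walks positions 3-4-5-1-2; Aero is ranked above Model T even though Model T lies between Aero and the peak Concept 2 on the axis — preferences dip and rise again. Not single-peaked.
Type 5 (peak Concept 3 at position 5): ranking walks positions 5-4-3-2-1, expanding outward from the peak — single-peaked.
Type 6 (peak Aero at position 1): ranking walks positions 1-2-3-4-5, expanding outward from the peak — single-peaked.
Type 4 violates single-peakedness, so the profile is not single-peaked on this axis.

no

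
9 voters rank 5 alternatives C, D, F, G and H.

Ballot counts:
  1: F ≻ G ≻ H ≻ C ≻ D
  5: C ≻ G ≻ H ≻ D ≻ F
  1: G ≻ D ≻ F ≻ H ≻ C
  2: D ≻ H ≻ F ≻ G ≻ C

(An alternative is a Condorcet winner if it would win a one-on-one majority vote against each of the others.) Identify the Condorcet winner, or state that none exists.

Pairwise majorities:
C–D: C 6–3.
C vs F: C, 5–4.
C–G: C 5–4.
C vs H: C wins 5–4.
D–F: D 8–1.
D vs G: G, 7–2.
D vs H: 1+2 = 3 for D, 6 for H — H by 6–3.
F vs G: 3 to 6, G.
F vs H: 1+1 = 2 for F, 7 for H — H by 7–2.
G–H: G 7–2.
C defeats every rival head-to-head and is the Condorcet winner.

C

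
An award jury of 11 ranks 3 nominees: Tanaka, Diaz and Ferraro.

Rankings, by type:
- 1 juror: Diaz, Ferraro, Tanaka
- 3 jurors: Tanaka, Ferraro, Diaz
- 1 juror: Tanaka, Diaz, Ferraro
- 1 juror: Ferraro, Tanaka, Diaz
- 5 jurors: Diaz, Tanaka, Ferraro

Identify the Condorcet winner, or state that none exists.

Check each pair by majority over 11 ballots:
Tanaka vs Diaz: Tanaka is ranked higher on 3+1+1 = 5 ballots, Diaz on 6. Diaz wins 6–5.
Tanaka vs Ferraro: 3+1+5 = 9 for Tanaka, 2 for Ferraro — Tanaka by 9–2.
Diaz vs Ferraro: 7 to 4, Diaz.
Only Diaz has no losses; Diaz is the Condorcet winner.

Diaz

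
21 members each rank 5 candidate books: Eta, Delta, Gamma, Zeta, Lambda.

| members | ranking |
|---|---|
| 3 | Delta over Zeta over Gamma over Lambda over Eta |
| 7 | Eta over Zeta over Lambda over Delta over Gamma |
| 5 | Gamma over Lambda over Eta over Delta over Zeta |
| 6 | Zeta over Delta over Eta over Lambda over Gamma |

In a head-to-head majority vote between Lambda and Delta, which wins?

Ballots ranking Lambda above Delta: 7 + 5 = 12.
Ballots ranking Delta above Lambda: 21 − 12 = 9.
Lambda wins the head-to-head 12–9.

Lambda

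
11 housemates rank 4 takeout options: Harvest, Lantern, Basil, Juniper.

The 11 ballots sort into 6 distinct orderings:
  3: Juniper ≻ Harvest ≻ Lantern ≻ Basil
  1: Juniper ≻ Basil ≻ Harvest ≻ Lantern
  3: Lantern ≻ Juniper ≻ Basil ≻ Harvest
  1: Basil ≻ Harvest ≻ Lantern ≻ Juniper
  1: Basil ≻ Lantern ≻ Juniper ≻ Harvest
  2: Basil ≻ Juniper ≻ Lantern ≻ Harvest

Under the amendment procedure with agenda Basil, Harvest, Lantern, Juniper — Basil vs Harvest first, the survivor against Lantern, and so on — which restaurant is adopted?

Round 1: Basil vs Harvest — 8–3, Basil advances.
Round 2: Basil vs Lantern — 5–6, Lantern advances.
Round 3: Lantern vs Juniper — 5–6, Juniper advances.
The agenda winner is Juniper.

Juniper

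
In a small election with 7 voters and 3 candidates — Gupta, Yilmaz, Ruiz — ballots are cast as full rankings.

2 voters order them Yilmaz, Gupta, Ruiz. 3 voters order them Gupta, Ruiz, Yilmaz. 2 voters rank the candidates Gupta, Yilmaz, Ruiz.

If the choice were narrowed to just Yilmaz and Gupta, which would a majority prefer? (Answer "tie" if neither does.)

Ballots ranking Yilmaz above Gupta: 2.
Ballots ranking Gupta above Yilmaz: 7 − 2 = 5.
Gupta wins the head-to-head 5–2.

Gupta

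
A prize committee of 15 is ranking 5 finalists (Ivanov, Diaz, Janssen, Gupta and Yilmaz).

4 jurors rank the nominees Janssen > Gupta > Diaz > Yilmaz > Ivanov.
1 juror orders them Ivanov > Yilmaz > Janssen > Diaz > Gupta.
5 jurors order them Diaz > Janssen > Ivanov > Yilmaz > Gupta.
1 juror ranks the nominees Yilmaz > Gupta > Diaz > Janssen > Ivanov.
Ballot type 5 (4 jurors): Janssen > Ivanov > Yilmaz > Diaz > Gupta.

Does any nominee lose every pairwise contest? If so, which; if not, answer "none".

Gupta

Head-to-head results (15 jurors):
Ivanov vs Diaz: Ivanov preferred on 1+4 = 5 ballots; Diaz wins 10–5.
Ivanov vs Janssen: Janssen wins 14–1.
Ivanov vs Gupta: Ivanov wins 10–5.
Ivanov–Yilmaz: Ivanov 10–5.
Diaz vs Janssen: 6 to 9, Janssen.
Diaz vs Gupta: Diaz, 10–5.
Diaz vs Yilmaz: Diaz wins 9–6.
Janssen vs Gupta: 4+1+5+4 = 14 for Janssen, 1 for Gupta — Janssen by 14–1.
Janssen vs Yilmaz: Janssen is ranked higher on 4+5+4 = 13 ballots, Yilmaz on 2. Janssen wins 13–2.
Gupta vs Yilmaz: Gupta is ranked higher on 4 ballots, Yilmaz on 11. Yilmaz wins 11–4.
Gupta loses to every other nominee — it is the Condorcet loser.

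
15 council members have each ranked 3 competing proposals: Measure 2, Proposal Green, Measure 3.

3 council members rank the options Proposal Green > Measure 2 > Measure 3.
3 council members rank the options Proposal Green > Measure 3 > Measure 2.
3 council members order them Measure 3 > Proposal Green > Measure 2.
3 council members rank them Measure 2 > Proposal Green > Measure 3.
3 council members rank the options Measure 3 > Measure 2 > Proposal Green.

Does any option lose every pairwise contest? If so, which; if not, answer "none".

Pairwise majorities:
Measure 2 vs Proposal Green: Measure 2 preferred on 3+3 = 6 ballots; Proposal Green wins 9–6.
Measure 2 vs Measure 3: 3+3 = 6 for Measure 2, 9 for Measure 3 — Measure 3 by 9–6.
Proposal Green–Measure 3: Proposal Green 9–6.
Measure 2 is beaten in every head-to-head and is the Condorcet loser.

Measure 2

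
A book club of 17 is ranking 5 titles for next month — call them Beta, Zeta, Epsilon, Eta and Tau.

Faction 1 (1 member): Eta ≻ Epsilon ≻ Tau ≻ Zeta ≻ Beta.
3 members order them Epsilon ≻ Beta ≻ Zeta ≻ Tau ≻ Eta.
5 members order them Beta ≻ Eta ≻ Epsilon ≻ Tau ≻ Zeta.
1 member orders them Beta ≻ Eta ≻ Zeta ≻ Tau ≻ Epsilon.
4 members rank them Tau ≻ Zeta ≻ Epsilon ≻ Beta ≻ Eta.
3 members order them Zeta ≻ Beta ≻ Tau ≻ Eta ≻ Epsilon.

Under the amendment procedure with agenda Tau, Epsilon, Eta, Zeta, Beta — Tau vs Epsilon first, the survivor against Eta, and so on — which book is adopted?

Round 1: Tau vs Epsilon — 8–9, Epsilon advances.
Round 2: Epsilon vs Eta — 7–10, Eta advances.
Round 3: Eta vs Zeta — 7–10, Zeta advances.
Round 4: Zeta vs Beta — 8–9, Beta advances.
Beta survives the agenda.

Beta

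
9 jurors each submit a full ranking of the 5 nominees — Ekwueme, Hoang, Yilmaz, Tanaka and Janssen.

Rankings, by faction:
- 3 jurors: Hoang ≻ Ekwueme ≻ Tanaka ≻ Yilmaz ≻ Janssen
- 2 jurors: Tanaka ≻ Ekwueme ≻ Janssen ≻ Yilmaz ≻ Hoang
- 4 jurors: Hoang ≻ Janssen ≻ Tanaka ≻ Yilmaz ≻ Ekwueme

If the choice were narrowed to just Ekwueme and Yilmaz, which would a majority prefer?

Ekwueme

Ballots ranking Ekwueme above Yilmaz: 3 + 2 = 5.
Ballots ranking Yilmaz above Ekwueme: 9 − 5 = 4.
Ekwueme wins the head-to-head 5–4.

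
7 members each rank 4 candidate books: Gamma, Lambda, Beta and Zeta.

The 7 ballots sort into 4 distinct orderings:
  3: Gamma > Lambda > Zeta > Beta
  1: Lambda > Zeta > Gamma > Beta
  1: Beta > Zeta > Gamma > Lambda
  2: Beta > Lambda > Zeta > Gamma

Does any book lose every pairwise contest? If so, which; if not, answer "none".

Head-to-head results (7 members):
Gamma vs Lambda: 3+1 = 4 for Gamma, 3 for Lambda — Gamma by 4–3.
Gamma vs Beta: Gamma is ranked higher on 3+1 = 4 ballots, Beta on 3. Gamma wins 4–3.
Gamma vs Zeta: Gamma preferred on 3 ballots; Zeta wins 4–3.
Lambda vs Beta: 4 to 3, Lambda.
Lambda vs Zeta: Lambda, 6–1.
Beta vs Zeta: 3 to 4, Zeta.
Beta loses to every other book — it is the Condorcet loser.

Beta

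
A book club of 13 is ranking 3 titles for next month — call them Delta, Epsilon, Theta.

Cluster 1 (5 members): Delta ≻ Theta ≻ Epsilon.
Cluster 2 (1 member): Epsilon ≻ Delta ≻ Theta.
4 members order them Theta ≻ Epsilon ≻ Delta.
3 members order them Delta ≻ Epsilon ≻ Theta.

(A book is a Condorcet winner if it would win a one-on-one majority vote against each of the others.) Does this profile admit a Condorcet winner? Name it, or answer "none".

Delta

Check each pair by majority over 13 ballots:
Delta vs Epsilon: 5+3 = 8 for Delta, 5 for Epsilon — Delta by 8–5.
Delta vs Theta: Delta is ranked higher on 5+1+3 = 9 ballots, Theta on 4. Delta wins 9–4.
Epsilon vs Theta: 1+3 = 4 for Epsilon, 9 for Theta — Theta by 9–4.
Delta wins every pairwise contest, so Delta is the Condorcet winner.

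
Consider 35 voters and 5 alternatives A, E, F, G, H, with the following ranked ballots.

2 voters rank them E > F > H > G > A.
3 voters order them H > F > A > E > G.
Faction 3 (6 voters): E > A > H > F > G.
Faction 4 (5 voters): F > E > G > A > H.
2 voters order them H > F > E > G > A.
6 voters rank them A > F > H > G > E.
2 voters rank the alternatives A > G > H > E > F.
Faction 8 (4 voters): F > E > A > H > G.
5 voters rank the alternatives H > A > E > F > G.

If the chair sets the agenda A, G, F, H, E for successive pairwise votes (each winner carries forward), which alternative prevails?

E

Round 1: A vs G — 26–9, A advances.
Round 2: A vs F — 19–16, A advances.
Round 3: A vs H — 23–12, A advances.
Round 4: A vs E — 16–19, E advances.
The agenda winner is E.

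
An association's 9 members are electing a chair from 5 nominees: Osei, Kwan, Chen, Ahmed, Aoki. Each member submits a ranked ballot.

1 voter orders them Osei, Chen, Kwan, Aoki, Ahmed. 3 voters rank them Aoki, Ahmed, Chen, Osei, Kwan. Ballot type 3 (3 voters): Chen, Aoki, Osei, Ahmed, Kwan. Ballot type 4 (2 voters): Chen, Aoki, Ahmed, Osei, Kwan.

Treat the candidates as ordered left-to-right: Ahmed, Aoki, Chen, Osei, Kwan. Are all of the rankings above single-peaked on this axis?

Axis positions: Ahmed=1, Aoki=2, Chen=3, Osei=4, Kwan=5.
Ballot type 1 (peak Osei at position 4): ranking walks positions 4-3-5-2-1, expanding outward from the peak — single-peaked.
Ballot type 2 (peak Aoki at position 2): ranking walks positions 2-1-3-4-5, expanding outward from the peak — single-peaked.
Ballot type 3 (peak Chen at position 3): ranking walks positions 3-2-4-1-5, expanding outward from the peak — single-peaked.
Ballot type 4 (peak Chen at position 3): ranking walks positions 3-2-1-4-5, expanding outward from the peak — single-peaked.
Every ranking is single-peaked on this axis.

yes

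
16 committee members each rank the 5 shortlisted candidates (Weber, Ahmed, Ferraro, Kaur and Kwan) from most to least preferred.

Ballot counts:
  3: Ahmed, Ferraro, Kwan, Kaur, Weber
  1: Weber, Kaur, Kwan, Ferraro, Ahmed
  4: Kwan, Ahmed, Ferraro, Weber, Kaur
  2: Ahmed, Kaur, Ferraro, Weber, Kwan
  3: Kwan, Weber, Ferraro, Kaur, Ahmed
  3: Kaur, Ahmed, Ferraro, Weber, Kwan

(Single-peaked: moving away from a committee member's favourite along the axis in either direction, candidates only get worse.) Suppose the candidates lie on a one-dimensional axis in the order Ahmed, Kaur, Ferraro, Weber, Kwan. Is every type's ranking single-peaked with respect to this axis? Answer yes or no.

Axis positions: Ahmed=1, Kaur=2, Ferraro=3, Weber=4, Kwan=5.
Type 1: ranking walks positions 1-3-5-2-4; Ferraro is ranked above Kaur even though Kaur lies between Ferraro and the peak Ahmed on the axis — preferences dip and rise again. Not single-peaked.
Type 2: ranking walks positions 4-2-5-3-1; Kaur is ranked above Ferraro even though Ferraro lies between Kaur and the peak Weber on the axis — preferences dip and rise again. Not single-peaked.
Type 3: ranking walks positions 5-1-3-4-2; Ahmed is ranked above Weber even though Weber lies between Ahmed and the peak Kwan on the axis — preferences dip and rise again. Not single-peaked.
Type 4 (peak Ahmed at position 1): ranking walks positions 1-2-3-4-5, expanding outward from the peak — single-peaked.
Type 5 (peak Kwan at position 5): ranking walks positions 5-4-3-2-1, expanding outward from the peak — single-peaked.
Type 6 (peak Kaur at position 2): ranking walks positions 2-1-3-4-5, expanding outward from the peak — single-peaked.
Type 1 violates single-peakedness, so the profile is not single-peaked on this axis.

no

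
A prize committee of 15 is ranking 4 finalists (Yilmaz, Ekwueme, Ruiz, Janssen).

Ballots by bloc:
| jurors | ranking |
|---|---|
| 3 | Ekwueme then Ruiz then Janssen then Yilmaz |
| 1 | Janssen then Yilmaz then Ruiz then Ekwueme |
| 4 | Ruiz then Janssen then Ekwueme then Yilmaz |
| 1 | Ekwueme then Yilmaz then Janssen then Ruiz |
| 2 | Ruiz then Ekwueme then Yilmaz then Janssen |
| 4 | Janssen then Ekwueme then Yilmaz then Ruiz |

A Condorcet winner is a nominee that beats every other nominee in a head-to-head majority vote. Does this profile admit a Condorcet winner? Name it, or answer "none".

none

Check each pair by majority over 15 ballots:
Yilmaz vs Ekwueme: Yilmaz is ranked higher on 1 ballot, Ekwueme on 14. Ekwueme wins 14–1.
Yilmaz vs Ruiz: Ruiz, 9–6.
Yilmaz vs Janssen: Janssen wins 12–3.
Ekwueme vs Ruiz: 3+1+4 = 8 for Ekwueme, 7 for Ruiz — Ekwueme by 8–7.
Ekwueme vs Janssen: Janssen, 9–6.
Ruiz vs Janssen: Ruiz, 9–6.
Every nominee loses at least once (Yilmaz loses to Ekwueme; Ekwueme loses to Janssen; Ruiz loses to Ekwueme; Janssen loses to Ruiz). The majority relation contains the cycle Ekwueme > Ruiz > Janssen > Ekwueme, so there is no Condorcet winner.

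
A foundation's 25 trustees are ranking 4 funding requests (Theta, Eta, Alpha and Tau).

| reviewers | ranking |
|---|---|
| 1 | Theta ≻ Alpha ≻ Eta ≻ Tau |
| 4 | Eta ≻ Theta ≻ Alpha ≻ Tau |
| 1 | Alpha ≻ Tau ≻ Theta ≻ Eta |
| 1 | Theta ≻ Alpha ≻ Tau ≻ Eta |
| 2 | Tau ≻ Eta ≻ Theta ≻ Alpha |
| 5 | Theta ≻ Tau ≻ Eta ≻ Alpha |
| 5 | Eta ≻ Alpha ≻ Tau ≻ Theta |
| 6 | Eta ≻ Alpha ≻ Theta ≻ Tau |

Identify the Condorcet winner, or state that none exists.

Pairwise majorities:
Theta–Eta: Eta 17–8.
Theta vs Alpha: Theta, 13–12.
Theta vs Tau: Theta wins 17–8.
Eta–Alpha: Eta 22–3.
Eta vs Tau: Eta wins 16–9.
Alpha vs Tau: Alpha wins 18–7.
Eta wins every pairwise contest, so Eta is the Condorcet winner.

Eta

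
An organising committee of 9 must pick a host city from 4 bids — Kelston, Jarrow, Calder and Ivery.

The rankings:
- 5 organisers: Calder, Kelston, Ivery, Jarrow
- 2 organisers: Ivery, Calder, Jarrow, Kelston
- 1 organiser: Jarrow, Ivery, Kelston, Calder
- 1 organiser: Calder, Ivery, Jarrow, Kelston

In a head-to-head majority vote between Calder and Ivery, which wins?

Ballots ranking Calder above Ivery: 5 + 1 = 6.
Ballots ranking Ivery above Calder: 9 − 6 = 3.
Calder wins the head-to-head 6–3.

Calder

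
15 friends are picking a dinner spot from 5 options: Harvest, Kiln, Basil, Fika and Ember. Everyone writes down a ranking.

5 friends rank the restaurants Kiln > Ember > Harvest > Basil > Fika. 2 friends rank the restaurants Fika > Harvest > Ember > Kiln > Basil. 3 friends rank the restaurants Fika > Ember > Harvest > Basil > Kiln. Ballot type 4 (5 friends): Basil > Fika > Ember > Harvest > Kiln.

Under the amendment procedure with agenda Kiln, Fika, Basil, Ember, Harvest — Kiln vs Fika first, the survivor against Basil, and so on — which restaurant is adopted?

Ember

Round 1: Kiln vs Fika — 5–10, Fika advances.
Round 2: Fika vs Basil — 5–10, Basil advances.
Round 3: Basil vs Ember — 5–10, Ember advances.
Round 4: Ember vs Harvest — 13–2, Ember advances.
The agenda winner is Ember.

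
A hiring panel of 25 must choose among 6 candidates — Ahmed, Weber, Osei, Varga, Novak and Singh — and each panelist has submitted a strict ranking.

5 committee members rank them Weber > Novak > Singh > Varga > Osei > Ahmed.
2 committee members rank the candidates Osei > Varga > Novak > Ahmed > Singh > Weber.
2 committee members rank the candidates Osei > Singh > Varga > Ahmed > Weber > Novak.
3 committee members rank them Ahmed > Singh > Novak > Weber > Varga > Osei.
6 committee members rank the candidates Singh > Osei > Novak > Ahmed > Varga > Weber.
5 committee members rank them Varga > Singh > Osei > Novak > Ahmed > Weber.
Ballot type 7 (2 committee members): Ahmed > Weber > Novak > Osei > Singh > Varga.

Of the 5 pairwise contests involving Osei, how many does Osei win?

3

Osei against each rival (25 committee members):
Osei vs Ahmed: Osei, 20–5.
Osei–Weber: Osei 15–10.
Osei vs Varga: Varga wins 13–12.
Osei vs Novak: Osei, 15–10.
Osei vs Singh: Osei preferred on 2+2+2 = 6 ballots; Singh wins 19–6.
Osei beats Ahmed, Weber, Novak; loses to Varga, Singh — 3 pairwise wins.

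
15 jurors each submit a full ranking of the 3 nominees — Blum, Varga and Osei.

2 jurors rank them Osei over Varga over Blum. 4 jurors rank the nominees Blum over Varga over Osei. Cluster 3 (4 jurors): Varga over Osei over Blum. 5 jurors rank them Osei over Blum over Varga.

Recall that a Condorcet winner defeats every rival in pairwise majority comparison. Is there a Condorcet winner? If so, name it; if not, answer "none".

Check each pair by majority over 15 ballots:
Blum vs Varga: Blum preferred on 4+5 = 9 ballots; Blum wins 9–6.
Blum vs Osei: Blum preferred on 4 ballots; Osei wins 11–4.
Varga vs Osei: 8 to 7, Varga.
No nominee is unbeaten: Blum loses to Osei; Varga loses to Blum; Osei loses to Varga. In particular Blum beats Varga beats Osei beats Blum is a majority cycle — no Condorcet winner exists.

none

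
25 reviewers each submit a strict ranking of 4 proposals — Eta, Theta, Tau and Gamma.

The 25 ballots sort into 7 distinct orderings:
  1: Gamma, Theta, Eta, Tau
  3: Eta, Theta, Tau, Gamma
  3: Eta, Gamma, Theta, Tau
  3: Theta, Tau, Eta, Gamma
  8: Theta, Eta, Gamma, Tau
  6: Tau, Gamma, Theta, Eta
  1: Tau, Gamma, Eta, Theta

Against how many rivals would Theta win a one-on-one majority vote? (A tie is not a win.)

Theta against each rival (25 reviewers):
Theta vs Eta: 1+3+8+6 = 18 for Theta, 7 for Eta — Theta by 18–7.
Theta vs Tau: Theta wins 18–7.
Theta vs Gamma: Theta preferred on 3+3+8 = 14 ballots; Theta wins 14–11.
Theta beats Eta, Tau, Gamma — 3 pairwise wins.

3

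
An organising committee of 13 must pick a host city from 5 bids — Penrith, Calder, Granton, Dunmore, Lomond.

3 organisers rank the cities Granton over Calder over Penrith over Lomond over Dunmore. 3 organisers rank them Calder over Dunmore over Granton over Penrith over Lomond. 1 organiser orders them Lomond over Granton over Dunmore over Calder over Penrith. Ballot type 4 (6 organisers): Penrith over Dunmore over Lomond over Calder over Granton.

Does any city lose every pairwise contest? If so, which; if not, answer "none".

Pairwise majorities:
Penrith vs Calder: Penrith is ranked higher on 6 ballots, Calder on 7. Calder wins 7–6.
Penrith vs Granton: 6 for Penrith, 7 for Granton — Granton by 7–6.
Penrith vs Dunmore: Penrith wins 9–4.
Penrith vs Lomond: Penrith preferred on 3+3+6 = 12 ballots; Penrith wins 12–1.
Calder vs Granton: 3+6 = 9 for Calder, 4 for Granton — Calder by 9–4.
Calder vs Dunmore: 3+3 = 6 for Calder, 7 for Dunmore — Dunmore by 7–6.
Calder vs Lomond: Lomond wins 7–6.
Granton vs Dunmore: Dunmore wins 9–4.
Granton vs Lomond: 6 to 7, Lomond.
Dunmore vs Lomond: 3+6 = 9 for Dunmore, 4 for Lomond — Dunmore by 9–4.
Every city wins at least one matchup (Penrith beats Dunmore; Calder beats Penrith; Granton beats Penrith; Dunmore beats Calder; Lomond beats Calder), so there is no Condorcet loser.

none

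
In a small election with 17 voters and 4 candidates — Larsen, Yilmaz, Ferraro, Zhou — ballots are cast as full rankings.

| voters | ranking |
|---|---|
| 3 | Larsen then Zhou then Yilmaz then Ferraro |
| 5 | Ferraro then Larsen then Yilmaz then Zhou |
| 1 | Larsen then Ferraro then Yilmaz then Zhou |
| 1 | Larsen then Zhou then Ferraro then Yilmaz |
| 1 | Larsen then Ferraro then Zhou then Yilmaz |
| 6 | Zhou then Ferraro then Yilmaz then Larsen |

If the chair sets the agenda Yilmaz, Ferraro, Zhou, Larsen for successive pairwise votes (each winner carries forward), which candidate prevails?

Round 1: Yilmaz vs Ferraro — 3–14, Ferraro advances.
Round 2: Ferraro vs Zhou — 7–10, Zhou advances.
Round 3: Zhou vs Larsen — 6–11, Larsen advances.
The agenda winner is Larsen.

Larsen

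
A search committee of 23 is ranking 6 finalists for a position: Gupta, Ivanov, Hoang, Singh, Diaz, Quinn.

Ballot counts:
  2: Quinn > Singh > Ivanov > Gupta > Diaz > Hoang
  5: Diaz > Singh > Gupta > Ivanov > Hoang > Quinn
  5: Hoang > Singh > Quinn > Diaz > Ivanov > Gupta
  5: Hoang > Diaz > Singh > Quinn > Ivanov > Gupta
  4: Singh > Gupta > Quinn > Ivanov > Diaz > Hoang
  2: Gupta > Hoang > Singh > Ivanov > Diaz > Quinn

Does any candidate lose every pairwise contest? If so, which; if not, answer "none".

Head-to-head results (23 committee members):
Gupta vs Ivanov: Gupta is ranked higher on 5+4+2 = 11 ballots, Ivanov on 12. Ivanov wins 12–11.
Gupta vs Hoang: Gupta wins 13–10.
Gupta vs Singh: Gupta preferred on 2 ballots; Singh wins 21–2.
Gupta vs Diaz: 8 to 15, Diaz.
Gupta vs Quinn: Quinn, 12–11.
Ivanov–Hoang: Hoang 12–11.
Ivanov vs Singh: Singh wins 23–0.
Ivanov vs Diaz: Ivanov preferred on 2+4+2 = 8 ballots; Diaz wins 15–8.
Ivanov vs Quinn: 7 to 16, Quinn.
Hoang vs Singh: Hoang is ranked higher on 5+5+2 = 12 ballots, Singh on 11. Hoang wins 12–11.
Hoang vs Diaz: Hoang is ranked higher on 5+5+2 = 12 ballots, Diaz on 11. Hoang wins 12–11.
Hoang vs Quinn: Hoang is ranked higher on 5+5+5+2 = 17 ballots, Quinn on 6. Hoang wins 17–6.
Singh vs Diaz: Singh wins 13–10.
Singh vs Quinn: Singh wins 21–2.
Diaz–Quinn: Diaz 12–11.
Every candidate wins at least one matchup (Gupta beats Hoang; Ivanov beats Gupta; Hoang beats Ivanov; Singh beats Gupta; Diaz beats Gupta; Quinn beats Gupta), so there is no Condorcet loser.

none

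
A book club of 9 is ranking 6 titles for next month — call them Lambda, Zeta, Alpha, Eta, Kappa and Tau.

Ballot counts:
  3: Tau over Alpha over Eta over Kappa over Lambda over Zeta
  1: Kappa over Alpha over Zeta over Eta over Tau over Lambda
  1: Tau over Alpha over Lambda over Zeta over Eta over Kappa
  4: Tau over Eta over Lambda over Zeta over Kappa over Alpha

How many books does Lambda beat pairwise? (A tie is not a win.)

Lambda against each rival (9 members):
Lambda vs Zeta: Lambda, 8–1.
Lambda–Alpha: Alpha 5–4.
Lambda vs Eta: Lambda is ranked higher on 1 ballot, Eta on 8. Eta wins 8–1.
Lambda vs Kappa: 1+4 = 5 for Lambda, 4 for Kappa — Lambda by 5–4.
Lambda vs Tau: 0 for Lambda, 9 for Tau — Tau by 9–0.
Lambda beats Zeta, Kappa; loses to Alpha, Eta, Tau — 2 pairwise wins.

2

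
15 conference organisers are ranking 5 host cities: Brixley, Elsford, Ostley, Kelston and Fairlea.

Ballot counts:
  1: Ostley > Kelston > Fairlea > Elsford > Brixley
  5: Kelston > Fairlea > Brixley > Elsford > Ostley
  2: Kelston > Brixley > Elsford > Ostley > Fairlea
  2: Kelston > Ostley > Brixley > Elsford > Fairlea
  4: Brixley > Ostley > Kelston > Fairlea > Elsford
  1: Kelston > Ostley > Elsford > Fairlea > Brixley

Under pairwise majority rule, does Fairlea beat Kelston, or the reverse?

No ballot ranks Fairlea above Kelston: 0.
Ballots ranking Kelston above Fairlea: 15 − 0 = 15.
Kelston wins the head-to-head 15–0.

Kelston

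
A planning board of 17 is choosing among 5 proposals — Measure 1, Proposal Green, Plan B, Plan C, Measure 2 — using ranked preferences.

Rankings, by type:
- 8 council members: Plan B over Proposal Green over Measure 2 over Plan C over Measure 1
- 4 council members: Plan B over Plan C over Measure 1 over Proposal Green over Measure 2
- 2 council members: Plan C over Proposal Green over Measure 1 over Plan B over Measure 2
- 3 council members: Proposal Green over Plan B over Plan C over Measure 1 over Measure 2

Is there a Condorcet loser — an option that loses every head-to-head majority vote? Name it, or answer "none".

Measure 2

Head-to-head results (17 council members):
Measure 1 vs Proposal Green: Proposal Green, 13–4.
Measure 1 vs Plan B: 2 for Measure 1, 15 for Plan B — Plan B by 15–2.
Measure 1 vs Plan C: 0 for Measure 1, 17 for Plan C — Plan C by 17–0.
Measure 1 vs Measure 2: 4+2+3 = 9 for Measure 1, 8 for Measure 2 — Measure 1 by 9–8.
Proposal Green vs Plan B: Plan B wins 12–5.
Proposal Green vs Plan C: Proposal Green wins 11–6.
Proposal Green–Measure 2: Proposal Green 17–0.
Plan B vs Plan C: Plan B wins 15–2.
Plan B vs Measure 2: Plan B is ranked higher on 8+4+2+3 = 17 ballots, Measure 2 on 0. Plan B wins 17–0.
Plan C vs Measure 2: Plan C, 9–8.
Only Measure 2 has no wins; Measure 2 is the Condorcet loser.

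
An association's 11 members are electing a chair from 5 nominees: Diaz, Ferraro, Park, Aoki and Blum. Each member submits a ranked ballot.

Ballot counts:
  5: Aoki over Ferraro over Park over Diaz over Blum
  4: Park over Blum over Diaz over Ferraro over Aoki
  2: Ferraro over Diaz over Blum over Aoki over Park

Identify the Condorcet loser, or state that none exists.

none

Head-to-head results (11 voters):
Diaz vs Ferraro: Ferraro wins 7–4.
Diaz vs Park: 2 for Diaz, 9 for Park — Park by 9–2.
Diaz vs Aoki: Diaz wins 6–5.
Diaz vs Blum: Diaz is ranked higher on 5+2 = 7 ballots, Blum on 4. Diaz wins 7–4.
Ferraro vs Park: Ferraro is ranked higher on 5+2 = 7 ballots, Park on 4. Ferraro wins 7–4.
Ferraro–Aoki: Ferraro 6–5.
Ferraro vs Blum: Ferraro is ranked higher on 5+2 = 7 ballots, Blum on 4. Ferraro wins 7–4.
Park–Aoki: Aoki 7–4.
Park vs Blum: Park, 9–2.
Aoki vs Blum: 5 for Aoki, 6 for Blum — Blum by 6–5.
No candidate is winless: Diaz beats Aoki; Ferraro beats Diaz; Park beats Diaz; Aoki beats Park; Blum beats Aoki. There is no Condorcet loser.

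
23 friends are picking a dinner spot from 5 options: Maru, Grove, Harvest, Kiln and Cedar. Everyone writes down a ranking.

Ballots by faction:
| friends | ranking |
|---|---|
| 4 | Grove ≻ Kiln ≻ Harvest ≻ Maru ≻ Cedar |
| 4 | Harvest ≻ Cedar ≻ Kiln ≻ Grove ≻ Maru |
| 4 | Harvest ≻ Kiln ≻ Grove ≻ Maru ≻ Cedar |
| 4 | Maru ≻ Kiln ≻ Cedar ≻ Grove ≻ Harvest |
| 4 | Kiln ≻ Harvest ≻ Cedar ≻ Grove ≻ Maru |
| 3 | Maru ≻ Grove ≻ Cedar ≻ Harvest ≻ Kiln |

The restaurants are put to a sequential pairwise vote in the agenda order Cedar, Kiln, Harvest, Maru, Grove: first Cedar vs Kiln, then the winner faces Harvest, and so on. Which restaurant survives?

Round 1: Cedar vs Kiln — 7–16, Kiln advances.
Round 2: Kiln vs Harvest — 12–11, Kiln advances.
Round 3: Kiln vs Maru — 16–7, Kiln advances.
Round 4: Kiln vs Grove — 16–7, Kiln advances.
The agenda winner is Kiln.

Kiln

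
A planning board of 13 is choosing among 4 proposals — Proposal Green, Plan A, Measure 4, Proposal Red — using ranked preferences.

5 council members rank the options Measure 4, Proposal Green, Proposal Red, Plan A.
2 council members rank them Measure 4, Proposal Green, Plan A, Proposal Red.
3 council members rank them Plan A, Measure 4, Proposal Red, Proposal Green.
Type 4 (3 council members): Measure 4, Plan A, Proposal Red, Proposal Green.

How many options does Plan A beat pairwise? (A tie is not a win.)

Plan A against each rival (13 council members):
Plan A vs Proposal Green: Proposal Green wins 7–6.
Plan A–Measure 4: Measure 4 10–3.
Plan A vs Proposal Red: 8 to 5, Plan A.
Plan A beats Proposal Red; loses to Proposal Green, Measure 4 — 1 pairwise win.

1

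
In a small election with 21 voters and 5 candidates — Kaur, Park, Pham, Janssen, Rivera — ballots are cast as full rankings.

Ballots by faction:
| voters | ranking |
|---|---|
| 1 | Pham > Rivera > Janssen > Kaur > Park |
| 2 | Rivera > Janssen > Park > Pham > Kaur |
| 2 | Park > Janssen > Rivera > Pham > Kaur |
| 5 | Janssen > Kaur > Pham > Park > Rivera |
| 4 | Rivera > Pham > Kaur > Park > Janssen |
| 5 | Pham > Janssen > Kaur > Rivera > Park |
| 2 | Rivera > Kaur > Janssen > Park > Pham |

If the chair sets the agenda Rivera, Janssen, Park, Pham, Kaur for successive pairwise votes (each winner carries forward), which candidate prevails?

Round 1: Rivera vs Janssen — 9–12, Janssen advances.
Round 2: Janssen vs Park — 15–6, Janssen advances.
Round 3: Janssen vs Pham — 11–10, Janssen advances.
Round 4: Janssen vs Kaur — 15–6, Janssen advances.
Janssen survives the agenda.

Janssen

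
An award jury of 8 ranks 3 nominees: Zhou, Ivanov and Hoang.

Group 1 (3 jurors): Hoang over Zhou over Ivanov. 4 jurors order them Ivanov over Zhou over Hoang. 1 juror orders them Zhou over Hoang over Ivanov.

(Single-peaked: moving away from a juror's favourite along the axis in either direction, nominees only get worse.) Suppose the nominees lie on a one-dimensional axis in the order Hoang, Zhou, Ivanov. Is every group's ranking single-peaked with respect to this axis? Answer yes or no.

Axis positions: Hoang=1, Zhou=2, Ivanov=3.
Group 1 (peak Hoang at position 1): ranking walks positions 1-2-3, expanding outward from the peak — single-peaked.
Group 2 (peak Ivanov at position 3): ranking walks positions 3-2-1, expanding outward from the peak — single-peaked.
Group 3 (peak Zhou at position 2): ranking walks positions 2-1-3, expanding outward from the peak — single-peaked.
Every ranking is single-peaked on this axis.

yes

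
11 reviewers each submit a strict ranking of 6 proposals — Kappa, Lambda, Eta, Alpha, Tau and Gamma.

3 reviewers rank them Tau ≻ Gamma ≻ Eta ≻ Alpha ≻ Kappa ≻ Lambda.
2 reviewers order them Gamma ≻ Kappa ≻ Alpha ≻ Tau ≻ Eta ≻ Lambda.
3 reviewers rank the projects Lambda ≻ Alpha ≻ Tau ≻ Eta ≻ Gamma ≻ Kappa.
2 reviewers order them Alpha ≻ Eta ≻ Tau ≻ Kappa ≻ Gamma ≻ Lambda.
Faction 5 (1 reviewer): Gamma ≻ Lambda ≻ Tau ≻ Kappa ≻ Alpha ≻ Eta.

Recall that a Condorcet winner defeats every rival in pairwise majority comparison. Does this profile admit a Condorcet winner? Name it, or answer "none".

none

Head-to-head results (11 reviewers):
Kappa vs Lambda: 3+2+2 = 7 for Kappa, 4 for Lambda — Kappa by 7–4.
Kappa vs Eta: Eta, 8–3.
Kappa vs Alpha: 2+1 = 3 for Kappa, 8 for Alpha — Alpha by 8–3.
Kappa–Tau: Tau 9–2.
Kappa vs Gamma: Kappa is ranked higher on 2 ballots, Gamma on 9. Gamma wins 9–2.
Lambda vs Eta: Eta, 7–4.
Lambda–Alpha: Alpha 7–4.
Lambda vs Tau: Lambda preferred on 3+1 = 4 ballots; Tau wins 7–4.
Lambda vs Gamma: Lambda is ranked higher on 3 ballots, Gamma on 8. Gamma wins 8–3.
Eta vs Alpha: 3 for Eta, 8 for Alpha — Alpha by 8–3.
Eta vs Tau: Tau, 9–2.
Eta vs Gamma: Gamma wins 6–5.
Alpha–Tau: Alpha 7–4.
Alpha vs Gamma: Alpha preferred on 3+2 = 5 ballots; Gamma wins 6–5.
Tau vs Gamma: 8 to 3, Tau.
No project is unbeaten: Kappa loses to Eta; Lambda loses to Kappa; Eta loses to Alpha; Alpha loses to Gamma; Tau loses to Alpha; Gamma loses to Tau. In particular Alpha beats Tau beats Gamma beats Alpha is a majority cycle — no Condorcet winner exists.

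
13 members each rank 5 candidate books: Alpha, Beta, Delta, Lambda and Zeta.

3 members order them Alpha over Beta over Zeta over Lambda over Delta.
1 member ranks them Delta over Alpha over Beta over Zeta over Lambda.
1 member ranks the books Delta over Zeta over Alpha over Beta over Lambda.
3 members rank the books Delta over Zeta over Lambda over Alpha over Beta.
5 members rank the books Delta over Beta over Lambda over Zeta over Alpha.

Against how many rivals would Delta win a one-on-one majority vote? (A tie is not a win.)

Delta against each rival (13 members):
Delta vs Alpha: 1+1+3+5 = 10 for Delta, 3 for Alpha — Delta by 10–3.
Delta vs Beta: Delta preferred on 1+1+3+5 = 10 ballots; Delta wins 10–3.
Delta vs Lambda: Delta wins 10–3.
Delta vs Zeta: 10 to 3, Delta.
Delta beats Alpha, Beta, Lambda, Zeta — 4 pairwise wins.

4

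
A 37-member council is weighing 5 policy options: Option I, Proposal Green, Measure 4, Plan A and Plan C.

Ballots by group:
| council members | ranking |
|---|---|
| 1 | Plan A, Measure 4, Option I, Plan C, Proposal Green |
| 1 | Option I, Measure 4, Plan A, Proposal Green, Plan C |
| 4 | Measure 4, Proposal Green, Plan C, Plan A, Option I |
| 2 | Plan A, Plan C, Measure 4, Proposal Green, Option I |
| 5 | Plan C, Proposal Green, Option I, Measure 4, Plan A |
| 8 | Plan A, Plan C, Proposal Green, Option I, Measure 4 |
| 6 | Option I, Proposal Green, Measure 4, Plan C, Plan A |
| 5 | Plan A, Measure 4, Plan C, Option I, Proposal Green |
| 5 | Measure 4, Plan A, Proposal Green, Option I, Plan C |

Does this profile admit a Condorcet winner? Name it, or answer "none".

Head-to-head results (37 council members):
Option I vs Proposal Green: Proposal Green, 24–13.
Option I vs Measure 4: Option I wins 20–17.
Option I vs Plan A: Plan A wins 25–12.
Option I vs Plan C: Plan C, 24–13.
Proposal Green vs Measure 4: Proposal Green wins 19–18.
Proposal Green vs Plan A: Plan A wins 22–15.
Proposal Green–Plan C: Plan C 21–16.
Measure 4 vs Plan A: Measure 4, 21–16.
Measure 4–Plan C: Measure 4 22–15.
Plan A vs Plan C: Plan A, 22–15.
Each option drops at least one matchup (Option I loses to Proposal Green; Proposal Green loses to Plan A; Measure 4 loses to Option I; Plan A loses to Measure 4; Plan C loses to Measure 4); the cycle Option I beats Measure 4 beats Plan A beats Option I rules out a Condorcet winner.

none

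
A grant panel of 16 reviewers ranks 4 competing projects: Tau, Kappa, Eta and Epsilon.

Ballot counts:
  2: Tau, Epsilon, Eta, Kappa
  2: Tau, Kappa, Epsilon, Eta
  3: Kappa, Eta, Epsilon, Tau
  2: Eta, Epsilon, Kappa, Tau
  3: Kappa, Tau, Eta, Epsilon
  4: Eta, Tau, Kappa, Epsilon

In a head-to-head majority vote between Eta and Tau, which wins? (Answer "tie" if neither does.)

Ballots ranking Eta above Tau: 3 + 2 + 4 = 9.
Ballots ranking Tau above Eta: 16 − 9 = 7.
Eta wins the head-to-head 9–7.

Eta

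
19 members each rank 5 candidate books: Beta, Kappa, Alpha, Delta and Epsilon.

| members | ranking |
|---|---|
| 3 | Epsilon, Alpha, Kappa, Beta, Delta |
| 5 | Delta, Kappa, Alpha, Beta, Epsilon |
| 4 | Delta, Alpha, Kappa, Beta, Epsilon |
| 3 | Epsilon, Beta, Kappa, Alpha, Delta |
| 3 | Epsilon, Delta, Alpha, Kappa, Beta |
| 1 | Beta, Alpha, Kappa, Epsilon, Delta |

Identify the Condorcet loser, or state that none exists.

none

Head-to-head results (19 members):
Beta vs Kappa: Kappa, 15–4.
Beta–Alpha: Alpha 15–4.
Beta vs Delta: Delta wins 12–7.
Beta vs Epsilon: Beta, 10–9.
Kappa–Alpha: Alpha 11–8.
Kappa vs Delta: Kappa is ranked higher on 3+3+1 = 7 ballots, Delta on 12. Delta wins 12–7.
Kappa vs Epsilon: Kappa, 10–9.
Alpha vs Delta: Delta, 12–7.
Alpha vs Epsilon: Alpha wins 10–9.
Delta vs Epsilon: Delta is ranked higher on 5+4 = 9 ballots, Epsilon on 10. Epsilon wins 10–9.
No book is winless: Beta beats Epsilon; Kappa beats Beta; Alpha beats Beta; Delta beats Beta; Epsilon beats Delta. There is no Condorcet loser.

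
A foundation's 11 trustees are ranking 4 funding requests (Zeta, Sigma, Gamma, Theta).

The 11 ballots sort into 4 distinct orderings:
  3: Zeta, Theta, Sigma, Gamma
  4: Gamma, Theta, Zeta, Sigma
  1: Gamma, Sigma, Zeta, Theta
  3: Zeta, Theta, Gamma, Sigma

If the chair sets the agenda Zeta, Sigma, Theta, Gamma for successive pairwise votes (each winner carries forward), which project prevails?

Round 1: Zeta vs Sigma — 10–1, Zeta advances.
Round 2: Zeta vs Theta — 7–4, Zeta advances.
Round 3: Zeta vs Gamma — 6–5, Zeta advances.
Zeta survives the agenda.

Zeta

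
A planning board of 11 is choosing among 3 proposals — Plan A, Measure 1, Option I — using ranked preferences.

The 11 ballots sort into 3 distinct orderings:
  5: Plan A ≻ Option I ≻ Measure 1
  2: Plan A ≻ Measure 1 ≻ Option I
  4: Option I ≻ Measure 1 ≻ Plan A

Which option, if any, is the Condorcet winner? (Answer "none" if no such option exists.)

Check each pair by majority over 11 ballots:
Plan A vs Measure 1: Plan A is ranked higher on 5+2 = 7 ballots, Measure 1 on 4. Plan A wins 7–4.
Plan A vs Option I: Plan A preferred on 5+2 = 7 ballots; Plan A wins 7–4.
Measure 1 vs Option I: 2 to 9, Option I.
Plan A wins every pairwise contest, so Plan A is the Condorcet winner.

Plan A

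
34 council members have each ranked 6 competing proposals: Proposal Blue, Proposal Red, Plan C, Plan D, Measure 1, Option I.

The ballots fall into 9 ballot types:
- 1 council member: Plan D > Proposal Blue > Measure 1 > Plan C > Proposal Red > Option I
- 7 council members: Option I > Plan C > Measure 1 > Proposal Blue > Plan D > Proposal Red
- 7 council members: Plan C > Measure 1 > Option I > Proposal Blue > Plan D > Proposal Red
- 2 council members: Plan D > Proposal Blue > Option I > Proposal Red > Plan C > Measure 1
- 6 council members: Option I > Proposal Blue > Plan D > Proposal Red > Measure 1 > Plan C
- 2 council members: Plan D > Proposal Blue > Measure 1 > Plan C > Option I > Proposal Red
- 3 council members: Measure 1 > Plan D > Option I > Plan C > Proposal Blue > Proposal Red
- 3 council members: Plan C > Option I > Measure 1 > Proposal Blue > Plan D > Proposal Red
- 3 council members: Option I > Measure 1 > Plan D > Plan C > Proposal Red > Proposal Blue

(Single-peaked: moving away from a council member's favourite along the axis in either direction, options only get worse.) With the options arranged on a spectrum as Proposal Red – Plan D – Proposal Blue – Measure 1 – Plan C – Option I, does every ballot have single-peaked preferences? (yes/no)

no

Axis positions: Proposal Red=1, Plan D=2, Proposal Blue=3, Measure 1=4, Plan C=5, Option I=6.
Ballot type 1 (peak Plan D at position 2): ranking walks positions 2-3-4-5-1-6, expanding outward from the peak — single-peaked.
Ballot type 2 (peak Option I at position 6): ranking walks positions 6-5-4-3-2-1, expanding outward from the peak — single-peaked.
Ballot type 3 (peak Plan C at position 5): ranking walks positions 5-4-6-3-2-1, expanding outward from the peak — single-peaked.
Ballot type 4: ranking walks positions 2-3-6-1-5-4; Option I is ranked above Measure 1 even though Measure 1 lies between Option I and the peak Plan D on the axis — preferences dip and rise again. Not single-peaked.
Ballot type 5: ranking walks positions 6-3-2-1-4-5; Proposal Blue is ranked above Plan C even though Plan C lies between Proposal Blue and the peak Option I on the axis — preferences dip and rise again. Not single-peaked.
Ballot type 6 (peak Plan D at position 2): ranking walks positions 2-3-4-5-6-1, expanding outward from the peak — single-peaked.
Ballot type 7: ranking walks positions 4-2-6-5-3-1; Plan D is ranked above Proposal Blue even though Proposal Blue lies between Plan D and the peak Measure 1 on the axis — preferences dip and rise again. Not single-peaked.
Ballot type 8 (peak Plan C at position 5): ranking walks positions 5-6-4-3-2-1, expanding outward from the peak — single-peaked.
Ballot type 9: ranking walks positions 6-4-2-5-1-3; Measure 1 is ranked above Plan C even though Plan C lies between Measure 1 and the peak Option I on the axis — preferences dip and rise again. Not single-peaked.
Ballot type 4 violates single-peakedness, so the profile is not single-peaked on this axis.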